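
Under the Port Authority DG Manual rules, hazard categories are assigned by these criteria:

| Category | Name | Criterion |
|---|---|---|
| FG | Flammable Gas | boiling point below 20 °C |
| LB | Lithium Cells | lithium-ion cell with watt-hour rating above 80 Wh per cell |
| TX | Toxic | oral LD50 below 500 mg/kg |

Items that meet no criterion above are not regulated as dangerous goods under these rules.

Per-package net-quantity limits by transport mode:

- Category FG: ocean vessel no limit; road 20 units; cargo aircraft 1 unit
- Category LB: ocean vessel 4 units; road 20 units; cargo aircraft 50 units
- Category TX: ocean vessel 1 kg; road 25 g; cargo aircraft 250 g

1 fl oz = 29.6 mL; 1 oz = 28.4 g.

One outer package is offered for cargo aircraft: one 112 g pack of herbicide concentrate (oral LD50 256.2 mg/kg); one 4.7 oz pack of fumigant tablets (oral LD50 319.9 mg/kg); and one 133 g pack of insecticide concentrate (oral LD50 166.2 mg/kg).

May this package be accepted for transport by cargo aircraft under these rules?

Oral LD50 256.2 mg/kg meets the Category TX criterion (Toxic), so the herbicide concentrate is Category TX.
Oral LD50 319.9 mg/kg meets the Category TX criterion (Toxic), so the fumigant tablets are Category TX.
Insecticide concentrate: oral LD50 166.2 mg/kg < 500 mg/kg → Category TX (Toxic).
Total Category TX: 112 g + (one 4.7 oz pack = 133.48 g) + 133 g = 378.48 g.
378.48 g > 250 g (cargo aircraft limit, Category TX) — over the limit.

No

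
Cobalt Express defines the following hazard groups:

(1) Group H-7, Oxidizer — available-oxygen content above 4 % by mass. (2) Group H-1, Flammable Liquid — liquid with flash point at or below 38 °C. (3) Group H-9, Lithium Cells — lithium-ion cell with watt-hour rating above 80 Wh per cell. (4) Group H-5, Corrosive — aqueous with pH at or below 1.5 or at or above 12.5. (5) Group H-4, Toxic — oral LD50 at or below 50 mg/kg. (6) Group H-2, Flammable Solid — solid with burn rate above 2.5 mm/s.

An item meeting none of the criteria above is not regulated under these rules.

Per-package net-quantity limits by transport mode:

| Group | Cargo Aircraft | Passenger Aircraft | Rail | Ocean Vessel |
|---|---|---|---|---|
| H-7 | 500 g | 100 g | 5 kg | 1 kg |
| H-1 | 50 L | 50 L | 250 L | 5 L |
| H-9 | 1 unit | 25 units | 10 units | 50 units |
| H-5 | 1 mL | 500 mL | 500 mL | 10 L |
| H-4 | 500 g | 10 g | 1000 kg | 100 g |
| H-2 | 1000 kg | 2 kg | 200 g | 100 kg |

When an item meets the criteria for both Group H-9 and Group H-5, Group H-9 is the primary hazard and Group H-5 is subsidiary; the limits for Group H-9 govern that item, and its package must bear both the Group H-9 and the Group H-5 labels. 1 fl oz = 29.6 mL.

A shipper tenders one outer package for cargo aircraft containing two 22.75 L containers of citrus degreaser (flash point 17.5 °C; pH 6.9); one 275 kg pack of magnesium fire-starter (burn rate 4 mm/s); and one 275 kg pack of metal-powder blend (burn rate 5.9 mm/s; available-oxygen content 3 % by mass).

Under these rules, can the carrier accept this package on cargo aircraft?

Yes

The citrus degreaser has flash point 17.5 °C, which is ≤ 38 °C, so it is Group H-1 (Flammable Liquid).
Magnesium fire-starter: burn rate 4 mm/s > 2.5 mm/s → Group H-2 (Flammable Solid).
Metal-powder blend: burn rate 5.9 mm/s > 2.5 mm/s → Group H-2 (Flammable Solid).
Total Group H-2: 275 kg + 275 kg = 550 kg.
550 kg is within the cargo aircraft limit of 1000 kg for Group H-2.
Group H-1 quantity: two 22.75 L containers = 45.5 L.
That is within the Group H-1 cargo aircraft limit of 50 L.
Every hazard group is within its cargo aircraft limit and no segregation rule is violated.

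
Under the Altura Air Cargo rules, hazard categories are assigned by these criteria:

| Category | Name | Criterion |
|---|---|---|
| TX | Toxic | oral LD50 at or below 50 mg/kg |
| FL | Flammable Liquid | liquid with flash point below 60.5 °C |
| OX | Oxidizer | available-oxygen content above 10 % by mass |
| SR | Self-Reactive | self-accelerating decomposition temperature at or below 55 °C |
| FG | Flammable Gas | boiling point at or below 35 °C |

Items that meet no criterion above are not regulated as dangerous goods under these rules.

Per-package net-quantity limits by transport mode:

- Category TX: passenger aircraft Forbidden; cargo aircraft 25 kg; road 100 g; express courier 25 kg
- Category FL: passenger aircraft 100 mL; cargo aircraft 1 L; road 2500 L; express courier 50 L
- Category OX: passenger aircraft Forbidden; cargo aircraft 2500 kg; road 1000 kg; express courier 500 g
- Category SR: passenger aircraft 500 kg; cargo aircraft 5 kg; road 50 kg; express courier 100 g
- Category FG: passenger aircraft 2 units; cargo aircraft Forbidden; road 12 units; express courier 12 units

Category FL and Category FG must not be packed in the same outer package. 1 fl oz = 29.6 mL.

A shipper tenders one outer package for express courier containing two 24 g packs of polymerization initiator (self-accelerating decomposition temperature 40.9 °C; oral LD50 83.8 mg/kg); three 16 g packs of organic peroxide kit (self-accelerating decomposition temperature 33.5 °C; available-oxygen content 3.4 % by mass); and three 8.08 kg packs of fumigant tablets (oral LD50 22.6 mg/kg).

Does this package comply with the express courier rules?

Yes

With self-accelerating decomposition temperature 40.9 °C (≤ 55 °C), the polymerization initiator falls in Category SR.
Self-accelerating decomposition temperature 33.5 °C meets the Category SR criterion (Self-Reactive), so the organic peroxide kit is Category SR.
The fumigant tablets have oral LD50 22.6 mg/kg, which is ≤ 50 mg/kg, so they are Category TX (Toxic).
Category SR net quantity: (two 24 g packs = 48 g) + (three 16 g packs = 48 g) = 96 g.
96 g is within the express courier limit of 100 g for Category SR.
Category TX quantity: three 8.08 kg packs = 24.24 kg.
24.24 kg ≤ 25 kg (express courier limit, Category TX) — within limit.
The segregation rule (Category FL with Category FG) does not apply to Category SR with Category TX.
Every hazard category is within its express courier limit and no segregation rule is violated.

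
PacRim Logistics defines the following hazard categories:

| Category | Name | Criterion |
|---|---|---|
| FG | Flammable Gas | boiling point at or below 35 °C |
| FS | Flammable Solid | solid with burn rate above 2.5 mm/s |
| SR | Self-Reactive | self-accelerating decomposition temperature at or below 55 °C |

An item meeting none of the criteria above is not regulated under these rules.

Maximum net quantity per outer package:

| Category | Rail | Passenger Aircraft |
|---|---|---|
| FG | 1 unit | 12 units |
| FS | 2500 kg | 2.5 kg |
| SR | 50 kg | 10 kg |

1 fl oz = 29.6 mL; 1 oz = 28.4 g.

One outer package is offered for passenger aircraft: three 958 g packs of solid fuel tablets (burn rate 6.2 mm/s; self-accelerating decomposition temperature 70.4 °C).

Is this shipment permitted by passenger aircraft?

No

The solid fuel tablets have burn rate 6.2 mm/s, which is > 2.5 mm/s, so they are Category FS (Flammable Solid).
Category FS quantity: three 958 g packs = 2.874 kg.
2.874 kg exceeds the passenger aircraft limit of 2.5 kg for Category FS.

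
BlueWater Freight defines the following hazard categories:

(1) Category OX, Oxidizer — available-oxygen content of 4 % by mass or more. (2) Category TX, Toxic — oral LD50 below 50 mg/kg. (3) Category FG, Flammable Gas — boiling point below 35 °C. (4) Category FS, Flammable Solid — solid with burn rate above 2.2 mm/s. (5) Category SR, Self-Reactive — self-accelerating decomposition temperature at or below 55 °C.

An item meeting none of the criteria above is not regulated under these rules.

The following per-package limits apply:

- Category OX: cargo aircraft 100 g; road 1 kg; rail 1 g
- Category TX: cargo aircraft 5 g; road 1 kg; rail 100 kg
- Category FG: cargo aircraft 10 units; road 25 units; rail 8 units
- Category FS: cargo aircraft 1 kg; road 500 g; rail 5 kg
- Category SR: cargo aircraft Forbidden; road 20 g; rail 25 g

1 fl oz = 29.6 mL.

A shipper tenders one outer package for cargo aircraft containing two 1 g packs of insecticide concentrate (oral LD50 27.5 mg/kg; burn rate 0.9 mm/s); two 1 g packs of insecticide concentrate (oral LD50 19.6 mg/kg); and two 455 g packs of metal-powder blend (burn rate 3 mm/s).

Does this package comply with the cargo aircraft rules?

Yes

With oral LD50 27.5 mg/kg (< 50 mg/kg), the insecticide concentrate falls in Category TX.
With oral LD50 19.6 mg/kg (< 50 mg/kg), the insecticide concentrate falls in Category TX.
The metal-powder blend has burn rate 3 mm/s, which is > 2.2 mm/s, so it is Category FS (Flammable Solid).
Total Category TX: (two 1 g packs = 2 g) + (two 1 g packs = 2 g) = 4 g.
4 g ≤ 5 g (cargo aircraft limit, Category TX) — within limit.
Category FS quantity: two 455 g packs = 910 g.
910 g is within the cargo aircraft limit of 1 kg for Category FS.
Every hazard category is within its cargo aircraft limit and no segregation rule is violated.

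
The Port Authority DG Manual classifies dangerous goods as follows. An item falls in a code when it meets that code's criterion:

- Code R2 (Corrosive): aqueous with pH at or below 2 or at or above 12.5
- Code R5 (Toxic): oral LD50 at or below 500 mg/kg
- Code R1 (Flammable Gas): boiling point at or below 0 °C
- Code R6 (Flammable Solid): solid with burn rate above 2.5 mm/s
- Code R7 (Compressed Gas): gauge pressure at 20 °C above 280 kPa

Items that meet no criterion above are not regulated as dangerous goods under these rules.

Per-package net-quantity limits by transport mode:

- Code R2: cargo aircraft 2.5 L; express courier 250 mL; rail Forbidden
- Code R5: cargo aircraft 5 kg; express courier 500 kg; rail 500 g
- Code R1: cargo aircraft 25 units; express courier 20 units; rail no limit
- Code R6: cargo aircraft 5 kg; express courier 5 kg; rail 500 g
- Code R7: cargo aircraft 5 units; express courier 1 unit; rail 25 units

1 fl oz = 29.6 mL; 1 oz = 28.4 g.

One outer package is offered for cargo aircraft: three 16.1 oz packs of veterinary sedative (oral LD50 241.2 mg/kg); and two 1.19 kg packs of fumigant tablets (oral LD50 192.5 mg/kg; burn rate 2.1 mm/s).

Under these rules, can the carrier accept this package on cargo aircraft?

Yes

Veterinary sedative: oral LD50 241.2 mg/kg ≤ 500 mg/kg → Code R5 (Toxic).
With oral LD50 192.5 mg/kg (≤ 500 mg/kg), the fumigant tablets fall in Code R5.
Total Code R5: (three 16.1 oz packs = 1371.72 g) + (two 1.19 kg packs = 2.38 kg) = 3751.72 g.
3751.72 g is within the cargo aircraft limit of 5 kg for Code R5.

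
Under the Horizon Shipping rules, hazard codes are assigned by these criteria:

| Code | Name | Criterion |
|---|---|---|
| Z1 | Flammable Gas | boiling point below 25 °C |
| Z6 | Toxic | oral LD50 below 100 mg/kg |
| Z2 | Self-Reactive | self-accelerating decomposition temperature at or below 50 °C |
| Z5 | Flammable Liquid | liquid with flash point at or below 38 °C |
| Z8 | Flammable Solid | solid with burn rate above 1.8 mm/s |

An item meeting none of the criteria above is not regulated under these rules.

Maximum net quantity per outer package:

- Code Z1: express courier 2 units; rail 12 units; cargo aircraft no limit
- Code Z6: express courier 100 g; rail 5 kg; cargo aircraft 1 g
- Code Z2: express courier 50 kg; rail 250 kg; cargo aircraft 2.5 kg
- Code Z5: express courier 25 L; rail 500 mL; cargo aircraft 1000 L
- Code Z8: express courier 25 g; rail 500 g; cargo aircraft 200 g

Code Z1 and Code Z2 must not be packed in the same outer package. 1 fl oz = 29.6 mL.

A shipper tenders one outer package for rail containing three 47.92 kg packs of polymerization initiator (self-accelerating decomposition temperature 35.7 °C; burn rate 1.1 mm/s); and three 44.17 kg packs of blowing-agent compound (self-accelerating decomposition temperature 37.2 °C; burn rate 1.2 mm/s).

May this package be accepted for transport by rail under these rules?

With self-accelerating decomposition temperature 35.7 °C (≤ 50 °C), the polymerization initiator falls in Code Z2.
Blowing-agent compound: self-accelerating decomposition temperature 37.2 °C ≤ 50 °C → Code Z2 (Self-Reactive).
Total Code Z2: (three 47.92 kg packs = 143.76 kg) + (three 44.17 kg packs = 132.51 kg) = 276.27 kg.
276.27 kg > 250 kg (rail limit, Code Z2) — over the limit.

No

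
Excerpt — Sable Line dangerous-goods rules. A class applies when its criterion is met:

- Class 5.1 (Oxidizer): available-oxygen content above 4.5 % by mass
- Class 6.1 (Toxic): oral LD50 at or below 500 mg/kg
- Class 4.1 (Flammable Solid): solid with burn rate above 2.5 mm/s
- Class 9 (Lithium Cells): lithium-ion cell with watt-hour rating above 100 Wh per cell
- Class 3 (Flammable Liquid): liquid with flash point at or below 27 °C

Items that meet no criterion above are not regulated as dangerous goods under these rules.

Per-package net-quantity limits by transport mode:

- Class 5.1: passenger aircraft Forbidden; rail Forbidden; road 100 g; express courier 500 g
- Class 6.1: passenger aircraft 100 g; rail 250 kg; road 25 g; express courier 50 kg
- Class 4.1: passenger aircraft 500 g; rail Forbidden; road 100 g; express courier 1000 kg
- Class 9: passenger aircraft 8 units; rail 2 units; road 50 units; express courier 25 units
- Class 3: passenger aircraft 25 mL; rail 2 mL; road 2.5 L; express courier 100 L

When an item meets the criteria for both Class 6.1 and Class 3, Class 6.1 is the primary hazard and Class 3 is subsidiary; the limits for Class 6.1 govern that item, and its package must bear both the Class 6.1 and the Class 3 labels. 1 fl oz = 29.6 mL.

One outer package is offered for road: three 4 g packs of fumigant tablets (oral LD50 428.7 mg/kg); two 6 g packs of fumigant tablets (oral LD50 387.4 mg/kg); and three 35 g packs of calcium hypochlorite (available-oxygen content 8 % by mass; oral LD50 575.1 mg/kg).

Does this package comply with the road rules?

No

Fumigant tablets: oral LD50 428.7 mg/kg ≤ 500 mg/kg → Class 6.1 (Toxic).
Fumigant tablets: oral LD50 387.4 mg/kg ≤ 500 mg/kg → Class 6.1 (Toxic).
Calcium hypochlorite: available-oxygen content 8 % by mass > 4.5 % by mass → Class 5.1 (Oxidizer).
Class 5.1 quantity: three 35 g packs = 105 g.
105 g exceeds the road limit of 100 g for Class 5.1.
Class 6.1 net quantity: (three 4 g packs = 12 g) + (two 6 g packs = 12 g) = 24 g.
24 g is within the road limit of 25 g for Class 6.1.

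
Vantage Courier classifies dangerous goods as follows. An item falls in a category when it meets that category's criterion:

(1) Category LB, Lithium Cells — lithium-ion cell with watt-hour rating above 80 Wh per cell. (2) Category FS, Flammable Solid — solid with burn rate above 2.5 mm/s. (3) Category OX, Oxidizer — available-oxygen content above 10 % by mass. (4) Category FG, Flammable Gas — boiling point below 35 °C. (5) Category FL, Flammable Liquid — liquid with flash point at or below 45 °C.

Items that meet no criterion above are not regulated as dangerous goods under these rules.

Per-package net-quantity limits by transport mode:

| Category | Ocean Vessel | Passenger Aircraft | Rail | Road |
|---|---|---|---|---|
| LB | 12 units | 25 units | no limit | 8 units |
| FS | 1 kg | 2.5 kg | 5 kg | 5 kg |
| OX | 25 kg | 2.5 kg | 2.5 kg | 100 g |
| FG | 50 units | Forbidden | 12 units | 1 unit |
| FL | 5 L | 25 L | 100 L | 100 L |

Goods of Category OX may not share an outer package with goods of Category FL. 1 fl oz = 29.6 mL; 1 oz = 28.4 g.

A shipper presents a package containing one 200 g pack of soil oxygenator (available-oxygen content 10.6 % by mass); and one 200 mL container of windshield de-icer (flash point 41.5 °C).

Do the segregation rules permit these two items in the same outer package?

No

Soil oxygenator: available-oxygen content 10.6 % by mass > 10 % by mass → Category OX (Oxidizer).
The windshield de-icer has flash point 41.5 °C, which is ≤ 45 °C, so it is Category FL (Flammable Liquid).
Category OX and Category FL may not share an outer package.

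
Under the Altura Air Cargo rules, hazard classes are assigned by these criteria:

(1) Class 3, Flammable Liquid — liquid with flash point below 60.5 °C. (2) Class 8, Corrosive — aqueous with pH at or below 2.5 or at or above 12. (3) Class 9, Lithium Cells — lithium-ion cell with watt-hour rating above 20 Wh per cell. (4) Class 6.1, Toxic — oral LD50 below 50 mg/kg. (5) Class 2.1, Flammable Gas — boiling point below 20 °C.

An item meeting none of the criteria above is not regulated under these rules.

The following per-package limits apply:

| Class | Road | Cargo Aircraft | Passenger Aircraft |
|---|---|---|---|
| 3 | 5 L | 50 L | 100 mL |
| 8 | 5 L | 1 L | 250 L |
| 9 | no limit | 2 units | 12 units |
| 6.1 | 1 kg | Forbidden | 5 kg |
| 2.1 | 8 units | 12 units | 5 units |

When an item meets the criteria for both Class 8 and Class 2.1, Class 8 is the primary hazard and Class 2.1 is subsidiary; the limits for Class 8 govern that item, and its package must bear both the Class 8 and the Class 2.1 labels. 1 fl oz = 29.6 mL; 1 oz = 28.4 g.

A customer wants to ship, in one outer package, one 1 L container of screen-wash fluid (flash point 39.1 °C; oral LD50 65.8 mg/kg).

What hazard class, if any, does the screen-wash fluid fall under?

Screen-wash fluid: flash point 39.1 °C < 60.5 °C → Class 3 (Flammable Liquid).

Class 3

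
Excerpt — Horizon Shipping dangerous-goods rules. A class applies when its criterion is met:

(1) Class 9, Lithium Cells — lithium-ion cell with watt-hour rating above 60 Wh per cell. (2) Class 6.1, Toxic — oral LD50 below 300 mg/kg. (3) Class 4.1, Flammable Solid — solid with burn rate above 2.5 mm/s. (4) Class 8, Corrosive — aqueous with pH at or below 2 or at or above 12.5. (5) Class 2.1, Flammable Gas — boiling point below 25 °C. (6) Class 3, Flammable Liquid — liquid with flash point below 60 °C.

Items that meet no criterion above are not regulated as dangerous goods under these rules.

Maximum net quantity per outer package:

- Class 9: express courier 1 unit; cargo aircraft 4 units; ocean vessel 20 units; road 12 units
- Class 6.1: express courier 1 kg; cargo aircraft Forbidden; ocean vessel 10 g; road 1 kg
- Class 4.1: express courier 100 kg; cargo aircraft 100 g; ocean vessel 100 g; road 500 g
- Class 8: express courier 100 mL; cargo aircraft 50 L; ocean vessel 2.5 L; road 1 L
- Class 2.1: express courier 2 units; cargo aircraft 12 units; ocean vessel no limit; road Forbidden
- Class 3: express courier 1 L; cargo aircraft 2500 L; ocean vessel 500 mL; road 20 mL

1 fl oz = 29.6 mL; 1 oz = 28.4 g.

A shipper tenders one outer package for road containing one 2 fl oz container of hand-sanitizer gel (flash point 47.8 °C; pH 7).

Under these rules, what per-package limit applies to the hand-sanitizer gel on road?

20 mL

With flash point 47.8 °C (< 60 °C), the hand-sanitizer gel falls in Class 3.
The road limit for Class 3 is 20 mL.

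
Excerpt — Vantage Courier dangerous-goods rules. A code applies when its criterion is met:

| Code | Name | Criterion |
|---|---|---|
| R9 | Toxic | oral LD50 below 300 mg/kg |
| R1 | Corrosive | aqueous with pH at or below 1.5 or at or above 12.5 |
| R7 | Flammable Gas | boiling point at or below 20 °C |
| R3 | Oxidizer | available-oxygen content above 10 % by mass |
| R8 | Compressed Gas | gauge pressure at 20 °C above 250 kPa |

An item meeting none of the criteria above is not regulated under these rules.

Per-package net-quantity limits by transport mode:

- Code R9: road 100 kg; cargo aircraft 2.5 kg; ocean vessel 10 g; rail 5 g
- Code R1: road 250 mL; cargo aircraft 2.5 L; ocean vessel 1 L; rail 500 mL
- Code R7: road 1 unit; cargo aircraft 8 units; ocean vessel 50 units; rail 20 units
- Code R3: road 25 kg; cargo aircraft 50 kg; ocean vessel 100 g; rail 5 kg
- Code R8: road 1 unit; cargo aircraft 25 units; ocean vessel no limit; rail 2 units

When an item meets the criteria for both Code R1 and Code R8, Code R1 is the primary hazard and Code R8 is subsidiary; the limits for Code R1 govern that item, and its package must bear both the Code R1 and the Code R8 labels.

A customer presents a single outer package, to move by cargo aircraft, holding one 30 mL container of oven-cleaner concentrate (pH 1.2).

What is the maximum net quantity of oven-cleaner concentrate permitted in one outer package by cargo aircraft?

2.5 L

Oven-cleaner concentrate: pH 1.2 ≤ 1.5 → Code R1 (Corrosive).
The cargo aircraft limit for Code R1 is 2.5 L.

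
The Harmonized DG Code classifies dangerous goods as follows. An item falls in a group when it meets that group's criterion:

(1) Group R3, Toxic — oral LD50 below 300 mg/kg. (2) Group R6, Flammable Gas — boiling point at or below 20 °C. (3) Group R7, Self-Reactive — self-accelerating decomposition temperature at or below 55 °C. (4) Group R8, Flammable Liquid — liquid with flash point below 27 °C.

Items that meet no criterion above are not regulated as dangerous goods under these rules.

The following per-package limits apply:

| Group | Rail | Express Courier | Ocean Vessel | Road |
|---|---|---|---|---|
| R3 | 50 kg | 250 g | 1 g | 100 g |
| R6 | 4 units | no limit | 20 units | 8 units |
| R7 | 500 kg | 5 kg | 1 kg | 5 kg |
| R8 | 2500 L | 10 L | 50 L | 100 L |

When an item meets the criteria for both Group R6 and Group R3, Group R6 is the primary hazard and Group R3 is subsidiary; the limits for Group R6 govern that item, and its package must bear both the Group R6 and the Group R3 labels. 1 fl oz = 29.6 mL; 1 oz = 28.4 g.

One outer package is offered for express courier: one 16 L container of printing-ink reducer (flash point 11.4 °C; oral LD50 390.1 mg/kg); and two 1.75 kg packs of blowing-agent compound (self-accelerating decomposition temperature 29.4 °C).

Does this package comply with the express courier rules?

Printing-ink reducer: flash point 11.4 °C < 27 °C → Group R8 (Flammable Liquid).
The blowing-agent compound has self-accelerating decomposition temperature 29.4 °C, which is ≤ 55 °C, so it is Group R7 (Self-Reactive).
Group R8 quantity: 16 L.
That exceeds the Group R8 express courier limit of 10 L.
Group R7 quantity: two 1.75 kg packs = 3.5 kg.
3.5 kg is within the express courier limit of 5 kg for Group R7.

No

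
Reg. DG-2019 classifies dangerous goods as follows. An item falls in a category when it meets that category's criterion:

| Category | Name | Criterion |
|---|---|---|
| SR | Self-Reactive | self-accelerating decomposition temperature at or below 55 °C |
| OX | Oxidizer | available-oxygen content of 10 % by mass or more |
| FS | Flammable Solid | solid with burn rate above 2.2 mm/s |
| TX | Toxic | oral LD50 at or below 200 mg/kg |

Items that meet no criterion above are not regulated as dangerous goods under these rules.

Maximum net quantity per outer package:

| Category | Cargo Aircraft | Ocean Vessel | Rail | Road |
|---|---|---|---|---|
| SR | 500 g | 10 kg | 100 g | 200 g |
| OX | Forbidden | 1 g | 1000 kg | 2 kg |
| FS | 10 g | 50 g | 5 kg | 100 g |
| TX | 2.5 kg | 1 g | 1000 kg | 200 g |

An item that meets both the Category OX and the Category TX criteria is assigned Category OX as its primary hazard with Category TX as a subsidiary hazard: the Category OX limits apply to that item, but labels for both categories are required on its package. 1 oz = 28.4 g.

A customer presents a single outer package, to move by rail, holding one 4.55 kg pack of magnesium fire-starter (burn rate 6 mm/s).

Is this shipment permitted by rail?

Burn rate 6 mm/s meets the Category FS criterion (Flammable Solid), so the magnesium fire-starter is Category FS.
Category FS quantity: 4.55 kg.
4.55 kg ≤ 5 kg (rail limit, Category FS) — within limit.

Yes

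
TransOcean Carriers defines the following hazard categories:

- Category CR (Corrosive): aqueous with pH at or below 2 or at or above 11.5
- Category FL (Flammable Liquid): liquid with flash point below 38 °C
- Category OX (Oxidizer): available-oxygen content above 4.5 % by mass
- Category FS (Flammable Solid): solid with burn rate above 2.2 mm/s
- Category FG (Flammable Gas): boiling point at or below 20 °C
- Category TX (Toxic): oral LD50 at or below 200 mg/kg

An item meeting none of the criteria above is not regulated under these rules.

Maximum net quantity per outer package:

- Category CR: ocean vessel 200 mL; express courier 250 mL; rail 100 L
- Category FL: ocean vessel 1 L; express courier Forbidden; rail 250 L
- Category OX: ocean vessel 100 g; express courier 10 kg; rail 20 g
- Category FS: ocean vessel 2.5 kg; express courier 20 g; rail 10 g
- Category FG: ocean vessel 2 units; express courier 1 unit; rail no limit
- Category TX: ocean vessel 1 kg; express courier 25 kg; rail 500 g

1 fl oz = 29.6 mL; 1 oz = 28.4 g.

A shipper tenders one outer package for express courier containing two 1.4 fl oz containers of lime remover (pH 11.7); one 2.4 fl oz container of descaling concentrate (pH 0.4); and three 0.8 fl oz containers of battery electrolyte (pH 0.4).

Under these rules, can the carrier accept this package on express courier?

Yes

Lime remover: pH 11.7 ≥ 11.5 → Category CR (Corrosive).
With pH 0.4 (≤ 2), the descaling concentrate falls in Category CR.
With pH 0.4 (≤ 2), the battery electrolyte falls in Category CR.
Total Category CR: (two 1.4 fl oz containers = 82.88 mL) + (one 2.4 fl oz container = 71.04 mL) + (three 0.8 fl oz containers = 71.04 mL) = 224.96 mL.
224.96 mL ≤ 250 mL (express courier limit, Category CR) — within limit.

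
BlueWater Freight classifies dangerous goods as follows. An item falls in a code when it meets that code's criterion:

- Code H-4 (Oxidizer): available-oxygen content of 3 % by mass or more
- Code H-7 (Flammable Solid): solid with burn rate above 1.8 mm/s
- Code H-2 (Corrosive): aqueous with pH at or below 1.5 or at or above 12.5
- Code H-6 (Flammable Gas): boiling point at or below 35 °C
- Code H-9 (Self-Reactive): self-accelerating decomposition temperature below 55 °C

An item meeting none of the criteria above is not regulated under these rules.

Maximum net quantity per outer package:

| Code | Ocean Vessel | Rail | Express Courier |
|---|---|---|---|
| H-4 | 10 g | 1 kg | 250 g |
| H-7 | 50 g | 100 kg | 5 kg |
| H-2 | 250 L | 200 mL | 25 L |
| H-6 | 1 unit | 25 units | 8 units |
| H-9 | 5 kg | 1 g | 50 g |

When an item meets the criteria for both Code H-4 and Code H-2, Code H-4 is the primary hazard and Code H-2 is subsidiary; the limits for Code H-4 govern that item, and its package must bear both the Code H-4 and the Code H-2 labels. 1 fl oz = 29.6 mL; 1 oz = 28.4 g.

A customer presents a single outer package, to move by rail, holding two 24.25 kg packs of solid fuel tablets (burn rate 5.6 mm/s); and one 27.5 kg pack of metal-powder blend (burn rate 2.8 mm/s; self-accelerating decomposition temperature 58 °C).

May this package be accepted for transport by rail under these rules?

The solid fuel tablets have burn rate 5.6 mm/s, which is > 1.8 mm/s, so they are Code H-7 (Flammable Solid).
Metal-powder blend: burn rate 2.8 mm/s > 1.8 mm/s → Code H-7 (Flammable Solid).
Code H-7 net quantity: (two 24.25 kg packs = 48.5 kg) + 27.5 kg = 76 kg.
76 kg ≤ 100 kg (rail limit, Code H-7) — within limit.

Yes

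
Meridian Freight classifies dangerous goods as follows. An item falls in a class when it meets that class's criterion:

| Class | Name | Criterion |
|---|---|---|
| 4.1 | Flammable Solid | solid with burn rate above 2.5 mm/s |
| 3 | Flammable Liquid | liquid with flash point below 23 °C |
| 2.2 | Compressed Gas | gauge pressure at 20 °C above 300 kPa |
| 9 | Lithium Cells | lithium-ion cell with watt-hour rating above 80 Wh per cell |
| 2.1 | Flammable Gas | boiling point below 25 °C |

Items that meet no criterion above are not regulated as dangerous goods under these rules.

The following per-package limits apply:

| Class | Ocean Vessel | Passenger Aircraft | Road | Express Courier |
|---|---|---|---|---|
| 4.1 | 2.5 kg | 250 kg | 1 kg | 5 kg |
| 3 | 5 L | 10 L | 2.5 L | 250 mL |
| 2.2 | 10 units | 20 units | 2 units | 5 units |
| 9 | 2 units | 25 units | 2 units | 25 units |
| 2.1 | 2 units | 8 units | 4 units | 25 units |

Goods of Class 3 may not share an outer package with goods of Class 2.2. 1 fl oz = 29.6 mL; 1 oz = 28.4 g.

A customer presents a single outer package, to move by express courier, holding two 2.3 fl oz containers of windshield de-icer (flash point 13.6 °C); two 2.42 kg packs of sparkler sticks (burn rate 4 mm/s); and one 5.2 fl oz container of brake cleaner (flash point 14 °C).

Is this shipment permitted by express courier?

No

The windshield de-icer has flash point 13.6 °C, which is < 23 °C, so it is Class 3 (Flammable Liquid).
The sparkler sticks have burn rate 4 mm/s, which is > 2.5 mm/s, so they are Class 4.1 (Flammable Solid).
Flash point 14 °C meets the Class 3 criterion (Flammable Liquid), so the brake cleaner is Class 3.
Class 3 net quantity: (two 2.3 fl oz containers = 136.16 mL) + (one 5.2 fl oz container = 153.92 mL) = 290.08 mL.
290.08 mL > 250 mL (express courier limit, Class 3) — over the limit.
Class 4.1 quantity: two 2.42 kg packs = 4.84 kg.
4.84 kg is within the express courier limit of 5 kg for Class 4.1.
The segregation rule (Class 3 with Class 2.2) does not apply to Class 3 with Class 4.1.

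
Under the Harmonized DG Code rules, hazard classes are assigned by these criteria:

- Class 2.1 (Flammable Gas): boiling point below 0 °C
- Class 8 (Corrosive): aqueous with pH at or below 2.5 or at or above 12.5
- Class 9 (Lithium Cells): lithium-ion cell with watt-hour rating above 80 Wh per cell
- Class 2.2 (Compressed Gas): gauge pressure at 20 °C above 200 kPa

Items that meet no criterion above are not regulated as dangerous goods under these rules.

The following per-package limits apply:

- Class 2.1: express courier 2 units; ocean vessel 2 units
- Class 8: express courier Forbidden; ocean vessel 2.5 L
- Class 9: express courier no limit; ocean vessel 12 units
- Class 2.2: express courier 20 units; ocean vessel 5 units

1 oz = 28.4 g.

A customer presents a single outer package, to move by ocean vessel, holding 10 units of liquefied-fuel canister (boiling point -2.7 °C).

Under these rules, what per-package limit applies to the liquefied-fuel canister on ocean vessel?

With boiling point -2.7 °C (< 0 °C), the liquefied-fuel canister falls in Class 2.1.
The ocean vessel limit for Class 2.1 is 2 units.

2 units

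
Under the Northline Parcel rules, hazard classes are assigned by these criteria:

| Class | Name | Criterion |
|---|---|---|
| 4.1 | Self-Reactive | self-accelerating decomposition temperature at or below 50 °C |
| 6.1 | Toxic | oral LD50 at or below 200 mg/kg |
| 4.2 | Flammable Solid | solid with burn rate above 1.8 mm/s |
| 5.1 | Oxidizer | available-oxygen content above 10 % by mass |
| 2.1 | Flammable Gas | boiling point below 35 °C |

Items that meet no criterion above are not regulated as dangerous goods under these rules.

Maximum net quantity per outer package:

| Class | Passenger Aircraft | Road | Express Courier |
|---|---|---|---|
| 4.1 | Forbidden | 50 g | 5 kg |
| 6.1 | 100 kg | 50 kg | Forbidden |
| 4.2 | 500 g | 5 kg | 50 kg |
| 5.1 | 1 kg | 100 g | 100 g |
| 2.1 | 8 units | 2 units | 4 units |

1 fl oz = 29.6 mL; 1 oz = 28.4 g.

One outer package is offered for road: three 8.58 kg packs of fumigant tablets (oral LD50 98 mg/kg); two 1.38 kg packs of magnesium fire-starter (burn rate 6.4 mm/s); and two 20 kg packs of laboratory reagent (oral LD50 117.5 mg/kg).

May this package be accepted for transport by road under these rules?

No

With oral LD50 98 mg/kg (≤ 200 mg/kg), the fumigant tablets fall in Class 6.1.
The magnesium fire-starter has burn rate 6.4 mm/s, which is > 1.8 mm/s, so it is Class 4.2 (Flammable Solid).
Oral LD50 117.5 mg/kg meets the Class 6.1 criterion (Toxic), so the laboratory reagent is Class 6.1.
Class 4.2 quantity: two 1.38 kg packs = 2.76 kg.
That is within the Class 4.2 road limit of 5 kg.
Total Class 6.1: (three 8.58 kg packs = 25.74 kg) + (two 20 kg packs = 40 kg) = 65.74 kg.
That exceeds the Class 6.1 road limit of 50 kg.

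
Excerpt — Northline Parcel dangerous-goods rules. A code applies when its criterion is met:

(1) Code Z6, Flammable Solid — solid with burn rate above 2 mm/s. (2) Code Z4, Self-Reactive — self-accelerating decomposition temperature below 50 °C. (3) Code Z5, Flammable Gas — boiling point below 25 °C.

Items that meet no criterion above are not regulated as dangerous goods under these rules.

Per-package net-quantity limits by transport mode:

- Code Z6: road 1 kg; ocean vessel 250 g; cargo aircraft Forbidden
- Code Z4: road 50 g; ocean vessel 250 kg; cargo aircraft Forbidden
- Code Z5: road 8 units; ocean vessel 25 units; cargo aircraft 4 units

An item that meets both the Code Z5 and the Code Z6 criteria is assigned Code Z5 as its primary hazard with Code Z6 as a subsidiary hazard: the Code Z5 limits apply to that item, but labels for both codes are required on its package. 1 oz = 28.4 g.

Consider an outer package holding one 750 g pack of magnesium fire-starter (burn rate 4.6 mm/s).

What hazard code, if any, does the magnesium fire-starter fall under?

Magnesium fire-starter: burn rate 4.6 mm/s > 2 mm/s → Code Z6 (Flammable Solid).

Code Z6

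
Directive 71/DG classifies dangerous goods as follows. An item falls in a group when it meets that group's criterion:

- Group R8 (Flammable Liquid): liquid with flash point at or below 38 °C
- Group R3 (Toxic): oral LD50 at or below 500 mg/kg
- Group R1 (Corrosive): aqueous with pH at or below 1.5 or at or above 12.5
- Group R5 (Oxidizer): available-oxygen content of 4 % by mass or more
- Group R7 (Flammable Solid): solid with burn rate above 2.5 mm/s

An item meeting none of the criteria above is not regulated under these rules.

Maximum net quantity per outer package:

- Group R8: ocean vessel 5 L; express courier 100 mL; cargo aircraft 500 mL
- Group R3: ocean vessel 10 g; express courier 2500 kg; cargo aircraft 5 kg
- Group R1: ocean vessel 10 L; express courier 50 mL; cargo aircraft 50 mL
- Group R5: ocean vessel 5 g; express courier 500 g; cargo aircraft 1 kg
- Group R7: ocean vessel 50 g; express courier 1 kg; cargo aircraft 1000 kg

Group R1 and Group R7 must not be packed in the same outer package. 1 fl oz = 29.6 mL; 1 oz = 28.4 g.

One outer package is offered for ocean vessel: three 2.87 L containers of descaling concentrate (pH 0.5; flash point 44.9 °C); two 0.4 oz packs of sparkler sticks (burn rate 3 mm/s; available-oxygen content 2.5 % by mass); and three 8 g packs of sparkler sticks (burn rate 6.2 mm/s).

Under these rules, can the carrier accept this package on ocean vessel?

The descaling concentrate has pH 0.5, which is ≤ 1.5, so it is Group R1 (Corrosive).
The sparkler sticks have burn rate 3 mm/s, which is > 2.5 mm/s, so they are Group R7 (Flammable Solid).
Burn rate 6.2 mm/s meets the Group R7 criterion (Flammable Solid), so the sparkler sticks are Group R7.
Group R1 quantity: three 2.87 L containers = 8.61 L.
8.61 L is within the ocean vessel limit of 10 L for Group R1.
Group R7 net quantity: (two 0.4 oz packs = 22.72 g) + (three 8 g packs = 24 g) = 46.72 g.
46.72 g is within the ocean vessel limit of 50 g for Group R7.
Group R1 and Group R7 may not share an outer package.

No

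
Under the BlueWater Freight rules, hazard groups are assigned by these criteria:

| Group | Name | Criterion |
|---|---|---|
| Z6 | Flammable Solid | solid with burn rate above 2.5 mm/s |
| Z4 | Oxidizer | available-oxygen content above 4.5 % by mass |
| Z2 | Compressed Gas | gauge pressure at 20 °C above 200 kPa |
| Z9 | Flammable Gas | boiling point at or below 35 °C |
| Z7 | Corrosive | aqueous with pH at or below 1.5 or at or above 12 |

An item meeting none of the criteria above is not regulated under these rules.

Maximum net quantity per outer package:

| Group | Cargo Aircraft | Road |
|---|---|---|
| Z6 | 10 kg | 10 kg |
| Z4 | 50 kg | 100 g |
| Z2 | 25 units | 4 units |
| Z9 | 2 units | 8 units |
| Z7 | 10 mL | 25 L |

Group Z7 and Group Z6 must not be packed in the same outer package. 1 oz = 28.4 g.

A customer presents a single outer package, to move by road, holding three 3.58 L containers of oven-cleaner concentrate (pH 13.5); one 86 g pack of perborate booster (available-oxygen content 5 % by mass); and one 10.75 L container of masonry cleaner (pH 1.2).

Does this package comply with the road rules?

Yes

With pH 13.5 (≥ 12), the oven-cleaner concentrate falls in Group Z7.
The perborate booster has available-oxygen content 5 % by mass, which is > 4.5 % by mass, so it is Group Z4 (Oxidizer).
The masonry cleaner has pH 1.2, which is ≤ 1.5, so it is Group Z7 (Corrosive).
Total Group Z7: (three 3.58 L containers = 10.74 L) + 10.75 L = 21.49 L.
21.49 L is within the road limit of 25 L for Group Z7.
Group Z4 quantity: 86 g.
86 g ≤ 100 g (road limit, Group Z4) — within limit.
The segregation rule (Group Z7 with Group Z6) does not apply to Group Z7 with Group Z4.
Every hazard group is within its road limit and no segregation rule is violated.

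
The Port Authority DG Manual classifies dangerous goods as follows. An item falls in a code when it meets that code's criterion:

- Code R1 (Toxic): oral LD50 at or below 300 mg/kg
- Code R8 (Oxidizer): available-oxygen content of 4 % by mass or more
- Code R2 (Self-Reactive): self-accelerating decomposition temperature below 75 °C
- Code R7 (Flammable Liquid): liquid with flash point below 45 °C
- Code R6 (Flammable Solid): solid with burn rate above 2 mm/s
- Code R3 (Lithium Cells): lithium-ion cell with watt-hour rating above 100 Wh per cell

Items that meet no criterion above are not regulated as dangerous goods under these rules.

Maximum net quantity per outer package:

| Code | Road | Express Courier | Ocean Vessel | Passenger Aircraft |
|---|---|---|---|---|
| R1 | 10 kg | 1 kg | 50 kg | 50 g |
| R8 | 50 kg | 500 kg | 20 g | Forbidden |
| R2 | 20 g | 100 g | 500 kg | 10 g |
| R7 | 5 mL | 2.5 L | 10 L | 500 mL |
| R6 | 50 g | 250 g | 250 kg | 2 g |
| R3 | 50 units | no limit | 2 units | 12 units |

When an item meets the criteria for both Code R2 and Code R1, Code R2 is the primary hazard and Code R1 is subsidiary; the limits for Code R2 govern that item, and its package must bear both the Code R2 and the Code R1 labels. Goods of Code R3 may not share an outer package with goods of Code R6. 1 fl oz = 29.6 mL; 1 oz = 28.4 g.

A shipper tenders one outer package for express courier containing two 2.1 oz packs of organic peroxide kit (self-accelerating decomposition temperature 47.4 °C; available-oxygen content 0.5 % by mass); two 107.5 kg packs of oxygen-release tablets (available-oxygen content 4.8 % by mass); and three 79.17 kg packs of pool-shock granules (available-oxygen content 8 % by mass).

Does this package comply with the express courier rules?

No

Self-accelerating decomposition temperature 47.4 °C meets the Code R2 criterion (Self-Reactive), so the organic peroxide kit is Code R2.
Oxygen-release tablets: available-oxygen content 4.8 % by mass ≥ 4 % by mass → Code R8 (Oxidizer).
With available-oxygen content 8 % by mass (≥ 4 % by mass), the pool-shock granules fall in Code R8.
Code R8 net quantity: (two 107.5 kg packs = 215 kg) + (three 79.17 kg packs = 237.51 kg) = 452.51 kg.
That is within the Code R8 express courier limit of 500 kg.
Code R2 quantity: two 2.1 oz packs = 119.28 g.
That exceeds the Code R2 express courier limit of 100 g.
The segregation rule (Code R3 with Code R6) does not apply to Code R8 with Code R2.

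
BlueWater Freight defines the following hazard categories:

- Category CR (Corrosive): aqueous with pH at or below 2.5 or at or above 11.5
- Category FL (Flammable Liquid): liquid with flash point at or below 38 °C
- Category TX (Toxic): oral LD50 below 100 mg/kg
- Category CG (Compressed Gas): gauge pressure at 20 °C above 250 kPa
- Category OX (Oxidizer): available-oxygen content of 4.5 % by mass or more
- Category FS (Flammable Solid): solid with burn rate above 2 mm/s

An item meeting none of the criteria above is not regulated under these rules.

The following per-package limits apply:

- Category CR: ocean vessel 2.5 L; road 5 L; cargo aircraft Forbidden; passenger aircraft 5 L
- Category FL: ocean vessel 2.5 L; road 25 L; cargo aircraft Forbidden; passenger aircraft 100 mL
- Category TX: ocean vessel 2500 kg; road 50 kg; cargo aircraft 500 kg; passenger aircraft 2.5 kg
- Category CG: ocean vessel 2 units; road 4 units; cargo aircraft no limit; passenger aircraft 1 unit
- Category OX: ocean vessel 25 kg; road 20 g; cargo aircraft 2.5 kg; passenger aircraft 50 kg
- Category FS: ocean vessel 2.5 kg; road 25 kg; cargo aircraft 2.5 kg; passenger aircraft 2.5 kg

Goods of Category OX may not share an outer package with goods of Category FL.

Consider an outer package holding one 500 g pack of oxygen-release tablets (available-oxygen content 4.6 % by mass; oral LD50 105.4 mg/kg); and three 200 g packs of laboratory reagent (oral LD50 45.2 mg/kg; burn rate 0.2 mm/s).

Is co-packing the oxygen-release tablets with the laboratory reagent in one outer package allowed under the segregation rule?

With available-oxygen content 4.6 % by mass (≥ 4.5 % by mass), the oxygen-release tablets fall in Category OX.
With oral LD50 45.2 mg/kg (< 100 mg/kg), the laboratory reagent falls in Category TX.
No segregation rule bars Category OX with Category TX.

Yes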